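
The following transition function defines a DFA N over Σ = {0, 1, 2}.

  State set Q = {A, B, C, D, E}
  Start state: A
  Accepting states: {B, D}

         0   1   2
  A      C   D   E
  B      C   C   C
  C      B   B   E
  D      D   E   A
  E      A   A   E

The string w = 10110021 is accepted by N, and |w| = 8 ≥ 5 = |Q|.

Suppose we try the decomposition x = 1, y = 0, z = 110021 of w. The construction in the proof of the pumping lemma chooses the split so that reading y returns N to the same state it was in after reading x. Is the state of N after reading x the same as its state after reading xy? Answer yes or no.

yes

Run of N on the first 2 characters of w = 1 0:
  step 0: A  (start)
  step 1: D  (read 1: A→D)
  step 2: D  (read 0: D→D)

After x (step 1): D. After xy (step 2): D.
They match, so y = 0 drives N around a cycle from D back to itself; pumping y any number of times keeps N in D before reading z, and xyⁱz ∈ L(N) for every i ≥ 0.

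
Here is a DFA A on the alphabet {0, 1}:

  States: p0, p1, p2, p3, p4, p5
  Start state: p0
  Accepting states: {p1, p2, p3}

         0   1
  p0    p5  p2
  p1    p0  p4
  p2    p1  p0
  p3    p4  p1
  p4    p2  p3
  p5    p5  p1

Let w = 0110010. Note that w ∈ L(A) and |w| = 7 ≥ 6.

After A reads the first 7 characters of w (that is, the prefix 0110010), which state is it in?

State sequence: p0 -0-> p5 -1-> p1 -1-> p4 -0-> p2 -0-> p1 -1-> p4 -0-> p2

After reading 7 characters, A is in state p2.

p2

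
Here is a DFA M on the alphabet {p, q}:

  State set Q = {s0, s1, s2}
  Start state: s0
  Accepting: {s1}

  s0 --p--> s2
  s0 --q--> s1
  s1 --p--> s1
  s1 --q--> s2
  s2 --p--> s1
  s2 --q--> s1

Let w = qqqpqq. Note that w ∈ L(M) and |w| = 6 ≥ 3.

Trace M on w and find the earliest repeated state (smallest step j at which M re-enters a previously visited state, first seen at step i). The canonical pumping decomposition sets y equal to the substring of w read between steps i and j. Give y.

State sequence: s0 -q-> s1 -q-> s2 -q-> s1 -p-> s1 -q-> s2 -q-> s1
First repeat at step 3: s1 was already visited.

So i = 1, j = 3, giving x = w[0:1] = q, y = w[1:3] = qq, z = w[3:6] = pqq.
Check: |xy| = 3 ≤ 3 and |y| = 2 ≥ 1. Reading y takes M from s1 back to s1, so every xyⁱz is accepted.
Pumping length from the standard proof: p = 3 (the number of states). The repeated state found above gives |xy| = j ≤ 3 and |y| = j − i ≥ 1.

qq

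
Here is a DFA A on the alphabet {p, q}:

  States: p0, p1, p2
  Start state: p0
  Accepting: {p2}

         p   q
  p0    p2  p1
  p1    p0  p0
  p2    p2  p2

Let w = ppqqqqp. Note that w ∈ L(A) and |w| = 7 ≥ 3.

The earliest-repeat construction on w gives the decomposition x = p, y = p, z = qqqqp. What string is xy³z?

ppppqqqqp

xy^3z = p·p·p·p·qqqqp = ppppqqqqp.
Reading y = p takes A from p2 back to p2, so after x·y·y·y the machine is still in p2, and z then leads to the accepting state p2. Hence ppppqqqqp ∈ L(A).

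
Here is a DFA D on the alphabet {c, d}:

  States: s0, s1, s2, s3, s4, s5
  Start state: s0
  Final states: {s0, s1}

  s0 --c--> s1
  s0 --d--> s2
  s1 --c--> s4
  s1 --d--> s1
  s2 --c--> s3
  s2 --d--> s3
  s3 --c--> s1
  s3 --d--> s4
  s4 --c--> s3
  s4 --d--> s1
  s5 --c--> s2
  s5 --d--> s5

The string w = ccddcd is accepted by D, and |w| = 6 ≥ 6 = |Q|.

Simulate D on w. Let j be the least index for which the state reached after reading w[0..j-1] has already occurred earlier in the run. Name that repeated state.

s1

State sequence: s0 -c-> s1 -c-> s4 -d-> s1 -d-> s1 -c-> s4 -d-> s1
First repeat at step 3: s1 was already visited.

The earliest repeat is at step j = 3: D is in s1, which it already visited at step i = 1.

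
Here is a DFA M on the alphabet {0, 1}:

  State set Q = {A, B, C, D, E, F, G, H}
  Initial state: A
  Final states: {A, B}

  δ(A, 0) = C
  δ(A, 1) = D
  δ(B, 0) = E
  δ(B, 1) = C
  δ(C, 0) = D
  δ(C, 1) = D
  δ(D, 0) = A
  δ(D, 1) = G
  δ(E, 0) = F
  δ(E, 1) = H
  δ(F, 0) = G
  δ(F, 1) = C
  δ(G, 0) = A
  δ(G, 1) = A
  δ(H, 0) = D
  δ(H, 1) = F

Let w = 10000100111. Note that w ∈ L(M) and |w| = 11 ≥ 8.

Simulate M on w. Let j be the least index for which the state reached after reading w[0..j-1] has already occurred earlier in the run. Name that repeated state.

Run of M on w = 1 0 0 0 0 1 0 0 1 1 1:
  step 0: A  (start)
  step 1: D  (read 1: A→D)
  step 2: A  (read 0: D→A)   ← first repeat (A seen earlier)
  step 3: C  (read 0: A→C)
  step 4: D  (read 0: C→D)
  step 5: A  (read 0: D→A)
  step 6: D  (read 1: A→D)
  step 7: A  (read 0: D→A)
  step 8: C  (read 0: A→C)
  step 9: D  (read 1: C→D)
  step 10: G  (read 1: D→G)
  step 11: A  (read 1: G→A)

The earliest repeat is at step j = 2: M is in A, which it already visited at step i = 0.

A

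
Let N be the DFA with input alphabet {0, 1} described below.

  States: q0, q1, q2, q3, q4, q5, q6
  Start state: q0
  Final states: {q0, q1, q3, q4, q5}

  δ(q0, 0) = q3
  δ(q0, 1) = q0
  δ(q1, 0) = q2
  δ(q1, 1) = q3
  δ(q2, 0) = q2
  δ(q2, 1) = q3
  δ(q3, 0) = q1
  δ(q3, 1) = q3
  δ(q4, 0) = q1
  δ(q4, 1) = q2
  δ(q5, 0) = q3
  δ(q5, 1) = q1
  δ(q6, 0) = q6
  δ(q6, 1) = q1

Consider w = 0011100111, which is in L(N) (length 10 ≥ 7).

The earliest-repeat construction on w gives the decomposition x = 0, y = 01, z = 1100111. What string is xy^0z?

01100111

xy⁰z = xz = 0·1100111 = 01100111.
Reading y = 01 takes N from q3 back to q3, so after x the machine is still in q3, and z then leads to the accepting state q3. Hence 01100111 ∈ L(N).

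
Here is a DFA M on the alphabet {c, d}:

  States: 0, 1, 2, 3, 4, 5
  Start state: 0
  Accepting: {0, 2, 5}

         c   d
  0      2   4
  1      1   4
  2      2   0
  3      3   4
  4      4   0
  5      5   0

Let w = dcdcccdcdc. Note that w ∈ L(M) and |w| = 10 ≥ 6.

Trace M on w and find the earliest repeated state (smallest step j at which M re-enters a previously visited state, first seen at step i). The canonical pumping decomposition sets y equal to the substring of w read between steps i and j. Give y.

c

Run of M on w = d c d c c c d c d c:
  step 0: 0  (start)
  step 1: 4  (read d: 0→4)
  step 2: 4  (read c: 4→4)   ← first repeat (4 seen earlier)
  step 3: 0  (read d: 4→0)
  step 4: 2  (read c: 0→2)
  step 5: 2  (read c: 2→2)
  step 6: 2  (read c: 2→2)
  step 7: 0  (read d: 2→0)
  step 8: 2  (read c: 0→2)
  step 9: 0  (read d: 2→0)
  step 10: 2  (read c: 0→2)

So i = 1, j = 2, giving x = w[0:1] = d, y = w[1:2] = c, z = w[2:10] = dcccdcdc.
Check: |xy| = 2 ≤ 6 and |y| = 1 ≥ 1. Reading y takes M from 4 back to 4, so every xyⁱz is accepted.
Pumping length from the standard proof: p = 6 (the number of states). The repeated state found above gives |xy| = j ≤ 6 and |y| = j − i ≥ 1.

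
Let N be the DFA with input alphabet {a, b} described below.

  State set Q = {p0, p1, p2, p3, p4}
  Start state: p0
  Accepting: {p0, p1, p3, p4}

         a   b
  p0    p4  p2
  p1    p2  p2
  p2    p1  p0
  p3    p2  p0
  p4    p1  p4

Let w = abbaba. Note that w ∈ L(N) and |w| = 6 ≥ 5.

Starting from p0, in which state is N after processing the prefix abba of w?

p1

State sequence: p0 -a-> p4 -b-> p4 -b-> p4 -a-> p1

After reading 4 characters, N is in state p1.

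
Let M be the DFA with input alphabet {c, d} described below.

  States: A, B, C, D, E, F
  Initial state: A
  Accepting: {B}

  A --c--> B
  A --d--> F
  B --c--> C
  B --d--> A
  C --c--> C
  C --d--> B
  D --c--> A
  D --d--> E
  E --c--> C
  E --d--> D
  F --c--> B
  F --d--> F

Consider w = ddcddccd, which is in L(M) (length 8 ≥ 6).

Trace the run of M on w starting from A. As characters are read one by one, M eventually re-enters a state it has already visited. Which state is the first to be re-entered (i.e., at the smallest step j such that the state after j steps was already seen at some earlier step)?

F

State sequence: A -d-> F -d-> F -c-> B -d-> A -d-> F -c-> B -c-> C -d-> B
First repeat at step 2: F was already visited.

The earliest repeat is at step j = 2: M is in F, which it already visited at step i = 1.
With |Q| = 6, pigeonhole forces a state repeat no later than step 6; the substring read between the first and second visits to that state can be pumped.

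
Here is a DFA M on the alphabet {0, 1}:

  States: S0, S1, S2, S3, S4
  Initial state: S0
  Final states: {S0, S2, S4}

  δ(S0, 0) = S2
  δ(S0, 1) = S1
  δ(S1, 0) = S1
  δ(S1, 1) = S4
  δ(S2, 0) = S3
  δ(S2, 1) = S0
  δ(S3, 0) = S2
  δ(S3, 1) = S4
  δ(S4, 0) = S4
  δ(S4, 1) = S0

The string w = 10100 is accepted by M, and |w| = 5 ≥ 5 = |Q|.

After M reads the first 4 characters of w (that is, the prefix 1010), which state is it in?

Run of M on the first 4 characters of w = 1 0 1 0:
  step 0: S0  (start)
  step 1: S1  (read 1: S0→S1)
  step 2: S1  (read 0: S1→S1)
  step 3: S4  (read 1: S1→S4)
  step 4: S4  (read 0: S4→S4)

After reading 4 characters, M is in state S4.
(This kind of state-tracing is the core of the pumping-lemma construction: with 5 states, pigeonhole forces a repeat within the first 5 steps.)

S4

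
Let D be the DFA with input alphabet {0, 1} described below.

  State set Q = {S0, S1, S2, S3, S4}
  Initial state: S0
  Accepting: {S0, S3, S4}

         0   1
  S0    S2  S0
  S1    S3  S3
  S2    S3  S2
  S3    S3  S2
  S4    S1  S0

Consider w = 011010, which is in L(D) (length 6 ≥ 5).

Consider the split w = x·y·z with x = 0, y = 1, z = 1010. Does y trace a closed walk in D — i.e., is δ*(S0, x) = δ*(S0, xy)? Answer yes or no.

yes

State sequence: S0 -0-> S2 -1-> S2

After x (step 1): S2. After xy (step 2): S2.
They match, so y = 1 drives D around a cycle from S2 back to itself; pumping y any number of times keeps D in S2 before reading z, and xyⁱz ∈ L(D) for every i ≥ 0.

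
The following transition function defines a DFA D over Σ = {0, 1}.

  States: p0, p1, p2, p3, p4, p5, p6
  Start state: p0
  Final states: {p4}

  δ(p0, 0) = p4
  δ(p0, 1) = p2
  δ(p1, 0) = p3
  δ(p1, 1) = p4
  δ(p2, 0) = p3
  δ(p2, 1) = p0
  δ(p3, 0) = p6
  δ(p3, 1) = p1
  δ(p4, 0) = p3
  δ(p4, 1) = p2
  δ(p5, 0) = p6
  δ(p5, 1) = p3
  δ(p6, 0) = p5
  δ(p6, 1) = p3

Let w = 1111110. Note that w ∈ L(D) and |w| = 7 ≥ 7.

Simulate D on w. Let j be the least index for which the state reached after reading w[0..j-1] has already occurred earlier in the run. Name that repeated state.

p0

Run of D on w = 1 1 1 1 1 1 0:
  step 0: p0  (start)
  step 1: p2  (read 1: p0→p2)
  step 2: p0  (read 1: p2→p0)   ← first repeat (p0 seen earlier)
  step 3: p2  (read 1: p0→p2)
  step 4: p0  (read 1: p2→p0)
  step 5: p2  (read 1: p0→p2)
  step 6: p0  (read 1: p2→p0)
  step 7: p4  (read 0: p0→p4)

The earliest repeat is at step j = 2: D is in p0, which it already visited at step i = 0.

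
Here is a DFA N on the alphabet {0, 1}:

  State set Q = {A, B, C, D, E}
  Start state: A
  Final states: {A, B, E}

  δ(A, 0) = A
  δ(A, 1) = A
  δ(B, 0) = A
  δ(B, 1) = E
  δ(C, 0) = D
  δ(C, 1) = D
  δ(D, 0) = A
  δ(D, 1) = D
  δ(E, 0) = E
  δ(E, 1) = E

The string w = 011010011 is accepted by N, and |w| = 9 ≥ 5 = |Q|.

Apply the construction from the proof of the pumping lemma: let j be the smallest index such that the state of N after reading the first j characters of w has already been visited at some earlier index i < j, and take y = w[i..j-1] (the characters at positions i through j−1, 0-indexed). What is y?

State sequence: A -0-> A -1-> A -1-> A -0-> A -1-> A -0-> A -0-> A -1-> A -1-> A
First repeat at step 1: A was already visited.

So i = 0, j = 1, giving x = w[0:0] = ε, y = w[0:1] = 0, z = w[1:9] = 11010011.
Check: |xy| = 1 ≤ 5 and |y| = 1 ≥ 1. Reading y takes N from A back to A, so every xyⁱz is accepted.
Pumping length from the standard proof: p = 5 (the number of states). The repeated state found above gives |xy| = j ≤ 5 and |y| = j − i ≥ 1.

0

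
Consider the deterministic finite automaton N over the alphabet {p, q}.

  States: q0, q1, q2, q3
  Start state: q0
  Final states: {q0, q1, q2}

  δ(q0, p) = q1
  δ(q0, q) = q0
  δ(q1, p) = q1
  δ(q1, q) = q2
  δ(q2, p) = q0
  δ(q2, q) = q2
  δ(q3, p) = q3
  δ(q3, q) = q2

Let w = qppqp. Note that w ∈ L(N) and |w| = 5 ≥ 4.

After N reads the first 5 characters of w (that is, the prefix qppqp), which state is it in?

Run of N on the first 5 characters of w = q p p q p:
  step 0: q0  (start)
  step 1: q0  (read q: q0→q0)
  step 2: q1  (read p: q0→q1)
  step 3: q1  (read p: q1→q1)
  step 4: q2  (read q: q1→q2)
  step 5: q0  (read p: q2→q0)

After reading 5 characters, N is in state q0.

q0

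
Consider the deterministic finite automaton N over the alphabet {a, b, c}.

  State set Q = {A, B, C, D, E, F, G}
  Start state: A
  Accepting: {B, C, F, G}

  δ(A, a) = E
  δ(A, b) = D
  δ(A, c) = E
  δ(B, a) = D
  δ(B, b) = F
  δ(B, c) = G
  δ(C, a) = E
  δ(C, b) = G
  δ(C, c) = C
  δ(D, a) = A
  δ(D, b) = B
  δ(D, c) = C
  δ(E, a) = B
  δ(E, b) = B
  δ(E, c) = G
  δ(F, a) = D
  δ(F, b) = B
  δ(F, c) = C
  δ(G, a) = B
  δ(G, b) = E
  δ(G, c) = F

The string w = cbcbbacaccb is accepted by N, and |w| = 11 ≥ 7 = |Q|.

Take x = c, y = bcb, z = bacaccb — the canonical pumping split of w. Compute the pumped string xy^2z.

cbcbbcbbacaccb

xy^2z = c·bcb·bcb·bacaccb = cbcbbcbbacaccb.
Reading y = bcb takes N from E back to E, so after x·y·y the machine is still in E, and z then leads to the accepting state B. Hence cbcbbcbbacaccb ∈ L(N).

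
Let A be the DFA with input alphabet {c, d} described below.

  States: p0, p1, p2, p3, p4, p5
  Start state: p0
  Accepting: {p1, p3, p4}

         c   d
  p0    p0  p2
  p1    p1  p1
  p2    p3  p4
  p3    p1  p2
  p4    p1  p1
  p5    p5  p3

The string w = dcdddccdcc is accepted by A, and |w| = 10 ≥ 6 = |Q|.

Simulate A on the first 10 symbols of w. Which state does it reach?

State sequence: p0 -d-> p2 -c-> p3 -d-> p2 -d-> p4 -d-> p1 -c-> p1 -c-> p1 -d-> p1 -c-> p1 -c-> p1

After reading 10 characters, A is in state p1.
(This kind of state-tracing is the core of the pumping-lemma construction: with 6 states, pigeonhole forces a repeat within the first 6 steps.)

p1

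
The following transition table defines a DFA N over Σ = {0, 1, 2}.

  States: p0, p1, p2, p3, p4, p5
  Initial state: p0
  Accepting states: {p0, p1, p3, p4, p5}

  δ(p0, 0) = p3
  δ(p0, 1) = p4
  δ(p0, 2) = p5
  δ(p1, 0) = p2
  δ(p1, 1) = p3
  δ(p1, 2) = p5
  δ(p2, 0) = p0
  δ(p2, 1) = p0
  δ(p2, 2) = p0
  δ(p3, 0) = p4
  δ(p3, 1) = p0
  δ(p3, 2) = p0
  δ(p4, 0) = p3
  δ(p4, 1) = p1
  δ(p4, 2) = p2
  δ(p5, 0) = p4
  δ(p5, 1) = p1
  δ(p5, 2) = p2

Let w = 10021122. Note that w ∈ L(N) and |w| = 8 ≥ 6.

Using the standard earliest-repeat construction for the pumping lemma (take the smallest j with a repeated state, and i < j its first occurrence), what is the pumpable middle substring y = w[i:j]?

Run of N on w = 1 0 0 2 1 1 2 2:
  step 0: p0  (start)
  step 1: p4  (read 1: p0→p4)
  step 2: p3  (read 0: p4→p3)
  step 3: p4  (read 0: p3→p4)   ← first repeat (p4 seen earlier)
  step 4: p2  (read 2: p4→p2)
  step 5: p0  (read 1: p2→p0)
  step 6: p4  (read 1: p0→p4)
  step 7: p2  (read 2: p4→p2)
  step 8: p0  (read 2: p2→p0)

So i = 1, j = 3, giving x = w[0:1] = 1, y = w[1:3] = 00, z = w[3:8] = 21122.
Check: |xy| = 3 ≤ 6 and |y| = 2 ≥ 1. Reading y takes N from p4 back to p4, so every xyⁱz is accepted.

00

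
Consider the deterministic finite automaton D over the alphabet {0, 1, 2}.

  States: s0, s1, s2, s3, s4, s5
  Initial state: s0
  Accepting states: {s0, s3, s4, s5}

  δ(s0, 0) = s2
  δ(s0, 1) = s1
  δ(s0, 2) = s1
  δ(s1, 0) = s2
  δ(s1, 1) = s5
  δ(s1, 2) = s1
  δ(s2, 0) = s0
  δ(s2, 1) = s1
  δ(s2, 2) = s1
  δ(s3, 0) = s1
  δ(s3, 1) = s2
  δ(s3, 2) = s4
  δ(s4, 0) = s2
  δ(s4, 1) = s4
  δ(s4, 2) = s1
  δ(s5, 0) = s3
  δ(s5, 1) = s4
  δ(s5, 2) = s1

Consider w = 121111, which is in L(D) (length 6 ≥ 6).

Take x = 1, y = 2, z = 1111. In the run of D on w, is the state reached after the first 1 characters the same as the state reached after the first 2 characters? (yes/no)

Run of D on the first 2 characters of w = 1 2:
  step 0: s0  (start)
  step 1: s1  (read 1: s0→s1)
  step 2: s1  (read 2: s1→s1)

After x (step 1): s1. After xy (step 2): s1.
They match, so y = 2 drives D around a cycle from s1 back to itself; pumping y any number of times keeps D in s1 before reading z, and xyⁱz ∈ L(D) for every i ≥ 0.

yes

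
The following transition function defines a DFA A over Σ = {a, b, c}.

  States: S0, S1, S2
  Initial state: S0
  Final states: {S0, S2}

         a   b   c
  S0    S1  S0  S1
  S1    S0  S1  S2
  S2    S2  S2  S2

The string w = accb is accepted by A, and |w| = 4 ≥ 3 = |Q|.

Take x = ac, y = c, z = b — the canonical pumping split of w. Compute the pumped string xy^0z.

xy⁰z = xz = ac·b = acb.
Reading y = c takes A from S2 back to S2, so after x the machine is still in S2, and z then leads to the accepting state S2. Hence acb ∈ L(A).

acb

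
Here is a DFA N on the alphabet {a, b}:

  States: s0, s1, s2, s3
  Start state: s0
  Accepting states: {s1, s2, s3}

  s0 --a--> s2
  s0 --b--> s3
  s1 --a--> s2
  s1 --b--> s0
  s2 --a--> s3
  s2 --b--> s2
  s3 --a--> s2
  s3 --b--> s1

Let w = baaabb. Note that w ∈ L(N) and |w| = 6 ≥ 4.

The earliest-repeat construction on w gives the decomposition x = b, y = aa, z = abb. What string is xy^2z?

xy^2z = b·aa·aa·abb = baaaaabb.
Reading y = aa takes N from s3 back to s3, so after x·y·y the machine is still in s3, and z then leads to the accepting state s2. Hence baaaaabb ∈ L(N).

baaaaabb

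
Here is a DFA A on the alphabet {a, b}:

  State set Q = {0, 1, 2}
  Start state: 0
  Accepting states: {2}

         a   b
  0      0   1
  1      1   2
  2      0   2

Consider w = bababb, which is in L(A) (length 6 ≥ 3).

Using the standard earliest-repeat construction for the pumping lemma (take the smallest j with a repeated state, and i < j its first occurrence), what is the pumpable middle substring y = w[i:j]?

Run of A on w = b a b a b b:
  step 0: 0  (start)
  step 1: 1  (read b: 0→1)
  step 2: 1  (read a: 1→1)   ← first repeat (1 seen earlier)
  step 3: 2  (read b: 1→2)
  step 4: 0  (read a: 2→0)
  step 5: 1  (read b: 0→1)
  step 6: 2  (read b: 1→2)

So i = 1, j = 2, giving x = w[0:1] = b, y = w[1:2] = a, z = w[2:6] = babb.
Check: |xy| = 2 ≤ 3 and |y| = 1 ≥ 1. Reading y takes A from 1 back to 1, so every xyⁱz is accepted.
Pumping length from the standard proof: p = 3 (the number of states). The repeated state found above gives |xy| = j ≤ 3 and |y| = j − i ≥ 1.

a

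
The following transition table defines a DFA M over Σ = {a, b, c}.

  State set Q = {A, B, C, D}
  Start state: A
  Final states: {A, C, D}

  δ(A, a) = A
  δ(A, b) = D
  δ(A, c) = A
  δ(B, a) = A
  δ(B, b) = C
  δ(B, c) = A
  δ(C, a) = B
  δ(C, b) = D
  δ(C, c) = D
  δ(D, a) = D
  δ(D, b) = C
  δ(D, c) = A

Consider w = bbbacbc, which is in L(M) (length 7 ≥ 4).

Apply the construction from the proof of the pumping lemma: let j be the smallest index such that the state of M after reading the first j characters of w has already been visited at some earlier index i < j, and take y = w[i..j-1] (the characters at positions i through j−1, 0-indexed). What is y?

bb

State sequence: A -b-> D -b-> C -b-> D -a-> D -c-> A -b-> D -c-> A
First repeat at step 3: D was already visited.

So i = 1, j = 3, giving x = w[0:1] = b, y = w[1:3] = bb, z = w[3:7] = acbc.
Check: |xy| = 3 ≤ 4 and |y| = 2 ≥ 1. Reading y takes M from D back to D, so every xyⁱz is accepted.
With |Q| = 4, pigeonhole forces a state repeat no later than step 4; the substring read between the first and second visits to that state can be pumped.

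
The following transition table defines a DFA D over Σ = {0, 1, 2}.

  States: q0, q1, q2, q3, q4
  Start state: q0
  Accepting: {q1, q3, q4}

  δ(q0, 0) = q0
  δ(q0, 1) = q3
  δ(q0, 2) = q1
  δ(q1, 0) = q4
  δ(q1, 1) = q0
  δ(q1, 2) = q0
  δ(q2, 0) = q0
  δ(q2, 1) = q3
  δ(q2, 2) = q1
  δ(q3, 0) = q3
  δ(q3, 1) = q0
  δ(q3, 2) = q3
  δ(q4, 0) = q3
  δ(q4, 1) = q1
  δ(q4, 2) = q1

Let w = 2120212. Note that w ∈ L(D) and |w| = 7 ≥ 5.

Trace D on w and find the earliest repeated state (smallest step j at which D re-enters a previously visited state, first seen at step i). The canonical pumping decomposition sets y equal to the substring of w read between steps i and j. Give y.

21

State sequence: q0 -2-> q1 -1-> q0 -2-> q1 -0-> q4 -2-> q1 -1-> q0 -2-> q1
First repeat at step 2: q0 was already visited.

So i = 0, j = 2, giving x = w[0:0] = ε, y = w[0:2] = 21, z = w[2:7] = 20212.
Check: |xy| = 2 ≤ 5 and |y| = 2 ≥ 1. Reading y takes D from q0 back to q0, so every xyⁱz is accepted.
With |Q| = 5, pigeonhole forces a state repeat no later than step 5; the substring read between the first and second visits to that state can be pumped.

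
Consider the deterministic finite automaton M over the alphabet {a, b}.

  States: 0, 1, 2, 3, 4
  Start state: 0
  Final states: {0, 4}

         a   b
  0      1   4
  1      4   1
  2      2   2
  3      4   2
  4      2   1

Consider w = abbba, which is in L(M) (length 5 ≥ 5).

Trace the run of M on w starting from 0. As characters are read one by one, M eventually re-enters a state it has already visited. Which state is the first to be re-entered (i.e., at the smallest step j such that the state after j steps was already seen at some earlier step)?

1

State sequence: 0 -a-> 1 -b-> 1 -b-> 1 -b-> 1 -a-> 4
First repeat at step 2: 1 was already visited.

The earliest repeat is at step j = 2: M is in 1, which it already visited at step i = 1.
With |Q| = 5, pigeonhole forces a state repeat no later than step 5; the substring read between the first and second visits to that state can be pumped.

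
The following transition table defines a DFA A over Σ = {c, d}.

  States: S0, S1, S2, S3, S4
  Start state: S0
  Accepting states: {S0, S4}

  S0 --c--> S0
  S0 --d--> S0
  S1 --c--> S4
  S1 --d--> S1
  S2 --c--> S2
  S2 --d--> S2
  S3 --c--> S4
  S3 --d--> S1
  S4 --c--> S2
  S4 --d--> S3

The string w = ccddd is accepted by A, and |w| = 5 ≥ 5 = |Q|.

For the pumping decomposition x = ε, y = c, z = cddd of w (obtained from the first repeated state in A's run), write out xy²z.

cccddd

xy^2z = ε·c·c·cddd = cccddd.
Reading y = c takes A from S0 back to S0, so after x·y·y the machine is still in S0, and z then leads to the accepting state S0. Hence cccddd ∈ L(A).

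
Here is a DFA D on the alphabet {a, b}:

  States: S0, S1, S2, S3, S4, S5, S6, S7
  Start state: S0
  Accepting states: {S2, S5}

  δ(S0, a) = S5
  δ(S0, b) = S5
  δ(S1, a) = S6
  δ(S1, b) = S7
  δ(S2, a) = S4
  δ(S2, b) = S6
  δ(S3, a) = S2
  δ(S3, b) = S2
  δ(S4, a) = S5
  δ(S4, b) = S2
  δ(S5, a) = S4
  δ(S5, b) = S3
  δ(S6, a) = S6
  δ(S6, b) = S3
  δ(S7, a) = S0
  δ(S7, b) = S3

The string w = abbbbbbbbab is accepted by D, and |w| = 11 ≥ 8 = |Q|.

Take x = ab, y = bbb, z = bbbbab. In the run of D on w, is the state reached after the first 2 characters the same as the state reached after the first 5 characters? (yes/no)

yes

State sequence: S0 -a-> S5 -b-> S3 -b-> S2 -b-> S6 -b-> S3

After x (step 2): S3. After xy (step 5): S3.
They match, so y = bbb drives D around a cycle from S3 back to itself; pumping y any number of times keeps D in S3 before reading z, and xyⁱz ∈ L(D) for every i ≥ 0.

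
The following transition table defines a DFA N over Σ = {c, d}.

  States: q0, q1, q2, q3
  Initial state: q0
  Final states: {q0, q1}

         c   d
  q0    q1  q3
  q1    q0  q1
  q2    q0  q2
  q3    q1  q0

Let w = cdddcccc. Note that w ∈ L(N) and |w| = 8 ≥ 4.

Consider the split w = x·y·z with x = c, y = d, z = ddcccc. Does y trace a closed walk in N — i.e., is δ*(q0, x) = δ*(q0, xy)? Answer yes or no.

State sequence: q0 -c-> q1 -d-> q1

After x (step 1): q1. After xy (step 2): q1.
They match, so y = d drives N around a cycle from q1 back to itself; pumping y any number of times keeps N in q1 before reading z, and xyⁱz ∈ L(N) for every i ≥ 0.

yes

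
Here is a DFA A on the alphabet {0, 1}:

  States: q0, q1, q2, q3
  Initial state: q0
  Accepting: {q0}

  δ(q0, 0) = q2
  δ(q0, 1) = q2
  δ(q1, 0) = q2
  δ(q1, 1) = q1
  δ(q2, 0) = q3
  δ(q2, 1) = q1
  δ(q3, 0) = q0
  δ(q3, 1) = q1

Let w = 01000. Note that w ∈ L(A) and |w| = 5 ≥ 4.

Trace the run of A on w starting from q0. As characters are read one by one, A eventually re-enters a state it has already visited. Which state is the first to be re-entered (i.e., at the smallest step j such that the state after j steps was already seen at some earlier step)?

Run of A on w = 0 1 0 0 0:
  step 0: q0  (start)
  step 1: q2  (read 0: q0→q2)
  step 2: q1  (read 1: q2→q1)
  step 3: q2  (read 0: q1→q2)   ← first repeat (q2 seen earlier)
  step 4: q3  (read 0: q2→q3)
  step 5: q0  (read 0: q3→q0)

The earliest repeat is at step j = 3: A is in q2, which it already visited at step i = 1.
Pumping length from the standard proof: p = 4 (the number of states). The repeated state found above gives |xy| = j ≤ 4 and |y| = j − i ≥ 1.

q2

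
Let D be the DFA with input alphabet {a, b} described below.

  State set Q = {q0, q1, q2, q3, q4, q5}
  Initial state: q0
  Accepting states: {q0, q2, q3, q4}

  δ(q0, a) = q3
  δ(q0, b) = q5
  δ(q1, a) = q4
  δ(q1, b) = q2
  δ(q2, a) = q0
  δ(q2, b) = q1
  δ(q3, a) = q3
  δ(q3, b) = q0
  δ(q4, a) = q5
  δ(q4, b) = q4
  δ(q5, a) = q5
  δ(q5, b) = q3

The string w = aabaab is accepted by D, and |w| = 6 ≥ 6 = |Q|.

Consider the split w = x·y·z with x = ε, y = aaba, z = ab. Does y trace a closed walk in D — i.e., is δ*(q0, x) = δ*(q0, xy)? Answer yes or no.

State sequence: q0 -a-> q3 -a-> q3 -b-> q0 -a-> q3

After x (step 0): q0. After xy (step 4): q3.
They differ (q0 ≠ q3), so y is not a cycle from the state after x; this split is not the one the pumping-lemma construction produces, and pumping y need not keep the string in L(D).

no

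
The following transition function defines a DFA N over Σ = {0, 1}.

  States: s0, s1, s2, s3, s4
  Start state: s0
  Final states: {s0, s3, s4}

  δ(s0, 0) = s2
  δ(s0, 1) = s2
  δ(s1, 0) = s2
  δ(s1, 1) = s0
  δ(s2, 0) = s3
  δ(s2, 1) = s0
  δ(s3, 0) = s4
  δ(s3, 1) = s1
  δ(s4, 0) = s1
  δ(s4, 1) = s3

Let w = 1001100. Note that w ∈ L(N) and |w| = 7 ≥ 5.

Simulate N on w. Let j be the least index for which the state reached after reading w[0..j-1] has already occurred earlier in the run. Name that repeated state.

Run of N on w = 1 0 0 1 1 0 0:
  step 0: s0  (start)
  step 1: s2  (read 1: s0→s2)
  step 2: s3  (read 0: s2→s3)
  step 3: s4  (read 0: s3→s4)
  step 4: s3  (read 1: s4→s3)   ← first repeat (s3 seen earlier)
  step 5: s1  (read 1: s3→s1)
  step 6: s2  (read 0: s1→s2)
  step 7: s3  (read 0: s2→s3)

The earliest repeat is at step j = 4: N is in s3, which it already visited at step i = 2.
The DFA has 5 states, so the proof of the pumping lemma guarantees a repeated state among the first 5+1 visited; the segment between the two visits is the pumpable y.

s3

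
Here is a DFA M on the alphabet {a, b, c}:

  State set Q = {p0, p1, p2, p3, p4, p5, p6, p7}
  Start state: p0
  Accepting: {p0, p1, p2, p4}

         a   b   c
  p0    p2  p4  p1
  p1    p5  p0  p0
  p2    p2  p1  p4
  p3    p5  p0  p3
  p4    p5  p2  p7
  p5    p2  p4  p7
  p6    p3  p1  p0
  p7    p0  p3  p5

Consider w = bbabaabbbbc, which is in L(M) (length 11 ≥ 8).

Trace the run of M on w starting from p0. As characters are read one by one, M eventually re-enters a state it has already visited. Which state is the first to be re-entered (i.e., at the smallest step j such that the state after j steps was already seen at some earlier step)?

State sequence: p0 -b-> p4 -b-> p2 -a-> p2 -b-> p1 -a-> p5 -a-> p2 -b-> p1 -b-> p0 -b-> p4 -b-> p2 -c-> p4
First repeat at step 3: p2 was already visited.

The earliest repeat is at step j = 3: M is in p2, which it already visited at step i = 2.
Pumping length from the standard proof: p = 8 (the number of states). The repeated state found above gives |xy| = j ≤ 8 and |y| = j − i ≥ 1.

p2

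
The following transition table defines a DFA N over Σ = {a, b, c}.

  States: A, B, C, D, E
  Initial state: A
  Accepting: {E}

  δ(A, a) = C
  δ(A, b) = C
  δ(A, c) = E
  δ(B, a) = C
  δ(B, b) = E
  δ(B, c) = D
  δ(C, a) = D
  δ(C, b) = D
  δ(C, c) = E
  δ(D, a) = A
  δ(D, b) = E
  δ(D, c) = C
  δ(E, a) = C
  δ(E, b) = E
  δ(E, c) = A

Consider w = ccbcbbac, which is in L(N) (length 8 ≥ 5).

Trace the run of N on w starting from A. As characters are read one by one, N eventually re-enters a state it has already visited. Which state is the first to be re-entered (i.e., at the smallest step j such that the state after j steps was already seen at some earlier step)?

A

Run of N on w = c c b c b b a c:
  step 0: A  (start)
  step 1: E  (read c: A→E)
  step 2: A  (read c: E→A)   ← first repeat (A seen earlier)
  step 3: C  (read b: A→C)
  step 4: E  (read c: C→E)
  step 5: E  (read b: E→E)
  step 6: E  (read b: E→E)
  step 7: C  (read a: E→C)
  step 8: E  (read c: C→E)

The earliest repeat is at step j = 2: N is in A, which it already visited at step i = 0.
The DFA has 5 states, so the proof of the pumping lemma guarantees a repeated state among the first 5+1 visited; the segment between the two visits is the pumpable y.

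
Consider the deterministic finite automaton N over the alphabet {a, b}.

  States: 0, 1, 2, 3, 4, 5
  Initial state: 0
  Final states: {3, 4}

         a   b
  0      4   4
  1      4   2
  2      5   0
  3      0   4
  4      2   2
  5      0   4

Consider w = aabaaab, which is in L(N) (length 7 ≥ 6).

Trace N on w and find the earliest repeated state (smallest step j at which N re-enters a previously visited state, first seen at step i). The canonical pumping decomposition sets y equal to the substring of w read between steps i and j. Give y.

aab

Run of N on w = a a b a a a b:
  step 0: 0  (start)
  step 1: 4  (read a: 0→4)
  step 2: 2  (read a: 4→2)
  step 3: 0  (read b: 2→0)   ← first repeat (0 seen earlier)
  step 4: 4  (read a: 0→4)
  step 5: 2  (read a: 4→2)
  step 6: 5  (read a: 2→5)
  step 7: 4  (read b: 5→4)

So i = 0, j = 3, giving x = w[0:0] = ε, y = w[0:3] = aab, z = w[3:7] = aaab.
Check: |xy| = 3 ≤ 6 and |y| = 3 ≥ 1. Reading y takes N from 0 back to 0, so every xyⁱz is accepted.
Pumping length from the standard proof: p = 6 (the number of states). The repeated state found above gives |xy| = j ≤ 6 and |y| = j − i ≥ 1.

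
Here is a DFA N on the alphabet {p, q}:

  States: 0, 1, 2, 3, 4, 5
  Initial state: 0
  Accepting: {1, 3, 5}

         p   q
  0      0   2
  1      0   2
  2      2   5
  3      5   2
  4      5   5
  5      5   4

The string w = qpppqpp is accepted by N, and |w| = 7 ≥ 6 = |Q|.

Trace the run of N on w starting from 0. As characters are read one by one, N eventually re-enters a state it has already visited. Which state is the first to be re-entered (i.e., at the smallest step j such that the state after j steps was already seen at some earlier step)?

2

Run of N on w = q p p p q p p:
  step 0: 0  (start)
  step 1: 2  (read q: 0→2)
  step 2: 2  (read p: 2→2)   ← first repeat (2 seen earlier)
  step 3: 2  (read p: 2→2)
  step 4: 2  (read p: 2→2)
  step 5: 5  (read q: 2→5)
  step 6: 5  (read p: 5→5)
  step 7: 5  (read p: 5→5)

The earliest repeat is at step j = 2: N is in 2, which it already visited at step i = 1.
Since N has 6 states, any run of length ≥ 6 visits 6+1 states, so by pigeonhole some state repeats within the first 6 steps — that repeat gives the pumpable loop.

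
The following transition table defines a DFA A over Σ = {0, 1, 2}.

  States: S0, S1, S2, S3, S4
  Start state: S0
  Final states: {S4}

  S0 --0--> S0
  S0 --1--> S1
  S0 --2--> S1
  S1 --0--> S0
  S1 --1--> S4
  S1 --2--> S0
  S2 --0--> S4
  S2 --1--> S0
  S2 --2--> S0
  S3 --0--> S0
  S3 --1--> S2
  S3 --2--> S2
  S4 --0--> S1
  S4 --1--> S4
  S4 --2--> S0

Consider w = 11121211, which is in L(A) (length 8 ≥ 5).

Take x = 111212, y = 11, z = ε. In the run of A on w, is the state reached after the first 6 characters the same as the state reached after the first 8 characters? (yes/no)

Run of A on the first 8 characters of w = 1 1 1 2 1 2 1 1:
  step 0: S0  (start)
  step 1: S1  (read 1: S0→S1)
  step 2: S4  (read 1: S1→S4)
  step 3: S4  (read 1: S4→S4)
  step 4: S0  (read 2: S4→S0)
  step 5: S1  (read 1: S0→S1)
  step 6: S0  (read 2: S1→S0)
  step 7: S1  (read 1: S0→S1)
  step 8: S4  (read 1: S1→S4)

After x (step 6): S0. After xy (step 8): S4.
They differ (S0 ≠ S4), so y is not a cycle from the state after x; this split is not the one the pumping-lemma construction produces, and pumping y need not keep the string in L(A).

no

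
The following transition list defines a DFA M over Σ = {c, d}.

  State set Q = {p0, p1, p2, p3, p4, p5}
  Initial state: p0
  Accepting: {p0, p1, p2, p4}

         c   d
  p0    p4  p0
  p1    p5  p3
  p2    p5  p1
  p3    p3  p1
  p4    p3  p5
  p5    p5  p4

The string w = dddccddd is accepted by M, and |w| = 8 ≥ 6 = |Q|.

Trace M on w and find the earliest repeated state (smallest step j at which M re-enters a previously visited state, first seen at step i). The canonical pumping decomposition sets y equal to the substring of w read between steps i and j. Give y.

d

State sequence: p0 -d-> p0 -d-> p0 -d-> p0 -c-> p4 -c-> p3 -d-> p1 -d-> p3 -d-> p1
First repeat at step 1: p0 was already visited.

So i = 0, j = 1, giving x = w[0:0] = ε, y = w[0:1] = d, z = w[1:8] = ddccddd.
Check: |xy| = 1 ≤ 6 and |y| = 1 ≥ 1. Reading y takes M from p0 back to p0, so every xyⁱz is accepted.
The DFA has 6 states, so the proof of the pumping lemma guarantees a repeated state among the first 6+1 visited; the segment between the two visits is the pumpable y.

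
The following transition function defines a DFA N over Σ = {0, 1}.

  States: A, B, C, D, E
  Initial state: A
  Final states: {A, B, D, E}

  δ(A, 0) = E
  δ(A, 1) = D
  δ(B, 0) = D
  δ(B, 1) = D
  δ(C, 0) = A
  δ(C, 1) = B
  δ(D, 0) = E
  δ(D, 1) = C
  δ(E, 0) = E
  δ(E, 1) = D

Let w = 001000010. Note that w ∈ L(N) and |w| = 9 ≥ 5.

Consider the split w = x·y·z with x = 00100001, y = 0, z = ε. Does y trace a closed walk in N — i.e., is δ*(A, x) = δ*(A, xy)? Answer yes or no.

State sequence: A -0-> E -0-> E -1-> D -0-> E -0-> E -0-> E -0-> E -1-> D -0-> E

After x (step 8): D. After xy (step 9): E.
They differ (D ≠ E), so y is not a cycle from the state after x; this split is not the one the pumping-lemma construction produces, and pumping y need not keep the string in L(N).

no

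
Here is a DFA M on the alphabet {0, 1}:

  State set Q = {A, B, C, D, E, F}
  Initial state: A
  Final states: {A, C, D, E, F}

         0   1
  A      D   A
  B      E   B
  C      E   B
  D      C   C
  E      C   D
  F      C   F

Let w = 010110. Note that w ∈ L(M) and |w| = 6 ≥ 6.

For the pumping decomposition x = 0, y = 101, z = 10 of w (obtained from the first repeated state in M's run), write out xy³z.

010110110110

xy^3z = 0·101·101·101·10 = 010110110110.
Reading y = 101 takes M from D back to D, so after x·y·y·y the machine is still in D, and z then leads to the accepting state E. Hence 010110110110 ∈ L(M).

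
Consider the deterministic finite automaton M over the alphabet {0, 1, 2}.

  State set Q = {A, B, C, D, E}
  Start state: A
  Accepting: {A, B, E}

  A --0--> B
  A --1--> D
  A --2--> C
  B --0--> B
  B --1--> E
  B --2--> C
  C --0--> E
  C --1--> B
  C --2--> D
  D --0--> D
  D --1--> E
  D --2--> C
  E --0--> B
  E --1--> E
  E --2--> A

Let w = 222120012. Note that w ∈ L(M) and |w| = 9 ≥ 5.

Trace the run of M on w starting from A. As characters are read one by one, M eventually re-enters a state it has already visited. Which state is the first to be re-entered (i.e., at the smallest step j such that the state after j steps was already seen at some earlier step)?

State sequence: A -2-> C -2-> D -2-> C -1-> B -2-> C -0-> E -0-> B -1-> E -2-> A
First repeat at step 3: C was already visited.

The earliest repeat is at step j = 3: M is in C, which it already visited at step i = 1.
With |Q| = 5, pigeonhole forces a state repeat no later than step 5; the substring read between the first and second visits to that state can be pumped.

C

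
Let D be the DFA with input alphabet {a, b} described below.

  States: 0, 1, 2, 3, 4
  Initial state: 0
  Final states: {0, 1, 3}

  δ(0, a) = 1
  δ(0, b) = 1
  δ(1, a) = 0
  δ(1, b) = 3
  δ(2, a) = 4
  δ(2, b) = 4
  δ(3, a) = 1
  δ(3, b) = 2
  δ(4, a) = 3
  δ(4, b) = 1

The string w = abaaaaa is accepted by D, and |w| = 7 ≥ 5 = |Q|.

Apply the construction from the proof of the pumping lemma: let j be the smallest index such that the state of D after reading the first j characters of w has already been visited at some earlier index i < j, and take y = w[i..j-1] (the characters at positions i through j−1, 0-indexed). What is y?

State sequence: 0 -a-> 1 -b-> 3 -a-> 1 -a-> 0 -a-> 1 -a-> 0 -a-> 1
First repeat at step 3: 1 was already visited.

So i = 1, j = 3, giving x = w[0:1] = a, y = w[1:3] = ba, z = w[3:7] = aaaa.
Check: |xy| = 3 ≤ 5 and |y| = 2 ≥ 1. Reading y takes D from 1 back to 1, so every xyⁱz is accepted.
The DFA has 5 states, so the proof of the pumping lemma guarantees a repeated state among the first 5+1 visited; the segment between the two visits is the pumpable y.

ba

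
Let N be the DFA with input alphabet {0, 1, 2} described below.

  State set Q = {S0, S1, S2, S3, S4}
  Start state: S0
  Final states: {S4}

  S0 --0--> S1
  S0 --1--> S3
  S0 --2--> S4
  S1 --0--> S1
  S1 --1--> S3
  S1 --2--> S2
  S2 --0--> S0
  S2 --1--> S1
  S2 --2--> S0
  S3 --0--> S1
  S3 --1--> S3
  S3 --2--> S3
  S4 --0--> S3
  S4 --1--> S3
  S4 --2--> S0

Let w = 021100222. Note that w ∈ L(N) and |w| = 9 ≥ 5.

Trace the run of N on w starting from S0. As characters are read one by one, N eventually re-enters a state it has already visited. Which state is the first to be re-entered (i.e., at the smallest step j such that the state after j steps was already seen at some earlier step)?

State sequence: S0 -0-> S1 -2-> S2 -1-> S1 -1-> S3 -0-> S1 -0-> S1 -2-> S2 -2-> S0 -2-> S4
First repeat at step 3: S1 was already visited.

The earliest repeat is at step j = 3: N is in S1, which it already visited at step i = 1.

S1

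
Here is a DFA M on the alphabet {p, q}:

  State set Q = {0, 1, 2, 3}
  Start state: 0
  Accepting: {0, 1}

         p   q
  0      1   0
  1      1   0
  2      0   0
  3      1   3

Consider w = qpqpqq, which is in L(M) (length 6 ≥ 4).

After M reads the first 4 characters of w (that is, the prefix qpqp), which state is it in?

1

Run of M on the first 4 characters of w = q p q p:
  step 0: 0  (start)
  step 1: 0  (read q: 0→0)
  step 2: 1  (read p: 0→1)
  step 3: 0  (read q: 1→0)
  step 4: 1  (read p: 0→1)

After reading 4 characters, M is in state 1.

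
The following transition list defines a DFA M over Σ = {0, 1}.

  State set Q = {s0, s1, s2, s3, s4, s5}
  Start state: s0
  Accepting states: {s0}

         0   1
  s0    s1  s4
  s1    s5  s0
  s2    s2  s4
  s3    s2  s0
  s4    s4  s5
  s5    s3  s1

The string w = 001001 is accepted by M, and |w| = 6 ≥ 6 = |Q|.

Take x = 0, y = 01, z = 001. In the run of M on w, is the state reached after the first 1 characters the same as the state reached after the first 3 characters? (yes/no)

yes

State sequence: s0 -0-> s1 -0-> s5 -1-> s1

After x (step 1): s1. After xy (step 3): s1.
They match, so y = 01 drives M around a cycle from s1 back to itself; pumping y any number of times keeps M in s1 before reading z, and xyⁱz ∈ L(M) for every i ≥ 0.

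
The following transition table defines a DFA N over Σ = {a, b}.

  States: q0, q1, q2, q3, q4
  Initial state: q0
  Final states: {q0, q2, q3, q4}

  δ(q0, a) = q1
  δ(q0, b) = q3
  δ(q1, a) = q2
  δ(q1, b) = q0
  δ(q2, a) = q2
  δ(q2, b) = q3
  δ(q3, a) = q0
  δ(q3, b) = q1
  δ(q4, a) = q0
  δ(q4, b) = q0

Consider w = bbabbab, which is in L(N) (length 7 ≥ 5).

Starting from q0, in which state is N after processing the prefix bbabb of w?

Run of N on the first 5 characters of w = b b a b b:
  step 0: q0  (start)
  step 1: q3  (read b: q0→q3)
  step 2: q1  (read b: q3→q1)
  step 3: q2  (read a: q1→q2)
  step 4: q3  (read b: q2→q3)
  step 5: q1  (read b: q3→q1)

After reading 5 characters, N is in state q1.
(This kind of state-tracing is the core of the pumping-lemma construction: with 5 states, pigeonhole forces a repeat within the first 5 steps.)

q1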